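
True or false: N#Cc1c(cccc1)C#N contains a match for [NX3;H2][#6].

The pattern [NX3;H2][#6] describes a trivalent nitrogen with two H attached to carbon — a primary amine.
The closest candidate here is a nitrile (-C#N), but the nitrogen is NX1 (triple-bonded), not NX3 with two H. No other fragment satisfies the full query, so there is no match.

False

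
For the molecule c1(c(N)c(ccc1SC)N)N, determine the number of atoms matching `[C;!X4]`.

0

The query [C;!X4] means: aliphatic carbon that does not have four total connections.
Check the 11 heavy atoms by environment: 6× c (aromatic, X3) → no; 1× S (X2) → no; 1× C (X4) → no; 3× N (X3) → no.
No environment satisfies the query, so 0 matching atoms.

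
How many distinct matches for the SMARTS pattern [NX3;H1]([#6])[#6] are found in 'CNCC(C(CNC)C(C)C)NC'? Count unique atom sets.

3

[NX3;H1]([#6])[#6] is the SMARTS for a secondary amine: a trivalent nitrogen with one H, bonded to two carbons.
The molecule carries 3 separate instances of an N-methylamino group (-NHCH3) meeting every constraint; each maps to a distinct set of atoms, giving 3 matches.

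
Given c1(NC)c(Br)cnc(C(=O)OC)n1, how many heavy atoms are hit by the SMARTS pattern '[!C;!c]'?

Check the 13 heavy atoms by environment: 2× n (aromatic) → match; 4× c (aromatic) → no; 3× C → no; 2× O → match; 1× N → match; 1× Br → match.
Summing the matching environments: 2 + 2 + 1 + 1 = 6 matching atoms.

6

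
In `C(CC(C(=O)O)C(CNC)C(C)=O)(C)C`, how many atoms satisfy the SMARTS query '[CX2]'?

0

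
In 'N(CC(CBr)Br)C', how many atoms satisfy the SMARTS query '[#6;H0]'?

The query [#6;H0] means: any carbon with no attached hydrogen.
Check the 7 heavy atoms by environment: 2× C (H2) → no; 1× C (H1) → no; 2× Br (H0) → no; 1× N (H1) → no; 1× C (H3) → no.
No environment satisfies the query, so 0 matching atoms.

0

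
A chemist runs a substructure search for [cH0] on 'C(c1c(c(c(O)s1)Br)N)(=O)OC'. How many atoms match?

The query [cH0] means: aromatic carbon with no attached hydrogen (substituted or ring-fusion).
Check the 12 heavy atoms by environment: 1× s (aromatic, H0) → no; 4× c (aromatic, H0) → match; 1× N (H2) → no; 1× C (H0) → no; 2× O (H0) → no; 1× C (H3) → no; 1× O (H1) → no; 1× Br (H0) → no.
That gives 4 matching atoms.

4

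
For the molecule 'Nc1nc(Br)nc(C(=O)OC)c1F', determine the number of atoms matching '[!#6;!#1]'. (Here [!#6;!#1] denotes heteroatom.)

The query [!#6;!#1] means: not carbon and not hydrogen — any heteroatom.
Check the 13 heavy atoms by environment: 2× n (aromatic) → match; 4× c (aromatic) → no; 1× F → match; 1× Br → match; 2× C → no; 2× O → match; 1× N → match.
Summing the matching environments: 2 + 1 + 1 + 2 + 1 = 7 matching atoms.

7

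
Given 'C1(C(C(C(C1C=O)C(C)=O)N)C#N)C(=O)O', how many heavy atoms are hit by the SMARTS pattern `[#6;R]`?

5

Check the 16 heavy atoms by environment: 5× C (in 5-ring) → match; 5× C (acyclic) → no; 4× O (acyclic) → no; 2× N (acyclic) → no.
That gives 5 matching atoms.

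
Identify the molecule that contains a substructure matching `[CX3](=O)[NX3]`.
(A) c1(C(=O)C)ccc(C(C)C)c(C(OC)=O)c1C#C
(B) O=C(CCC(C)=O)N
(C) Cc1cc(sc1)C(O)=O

B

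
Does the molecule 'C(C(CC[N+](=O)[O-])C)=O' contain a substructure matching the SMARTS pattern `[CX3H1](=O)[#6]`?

Yes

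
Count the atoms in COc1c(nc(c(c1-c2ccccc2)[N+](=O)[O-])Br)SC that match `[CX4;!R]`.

The query [CX4;!R] means: aliphatic carbon with four total connections, not in a ring.
Check the 20 heavy atoms by environment: 1× n (aromatic, X2, in 6-ring) → no; 11× c (aromatic, X3, in 6-ring) → no; 1× O (X2, acyclic) → no; 2× C (X4, acyclic) → match; 1× S (X2, acyclic) → no; 1× N (charge +1, X3, acyclic) → no; 1× O (charge -1, X1, acyclic) → no; 1× O (X1, acyclic) → no; 1× Br (X1, acyclic) → no.
That gives 2 matching atoms.

2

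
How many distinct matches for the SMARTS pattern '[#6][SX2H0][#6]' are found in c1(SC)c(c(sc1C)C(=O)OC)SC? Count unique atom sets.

[#6][SX2H0][#6] is the SMARTS for a thioether: an aliphatic sulfur bridging two carbons with no H on the sulfur.
The molecule carries 2 separate instances of a methylthio ether (-SCH3) meeting every constraint; each maps to a distinct set of atoms, giving 2 matches.

2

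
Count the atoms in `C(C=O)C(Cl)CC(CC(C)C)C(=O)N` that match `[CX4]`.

8

The query [CX4] means: C with X4: aliphatic carbon with exactly 4 total connections (bonds + H).
Check the 14 heavy atoms by environment: 8× C (X4) → match; 2× C (X3) → no; 2× O (X1) → no; 1× Cl (X1) → no; 1× N (X3) → no.
That gives 8 matching atoms.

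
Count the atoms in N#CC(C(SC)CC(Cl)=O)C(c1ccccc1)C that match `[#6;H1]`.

The query [#6;H1] means: any carbon bearing exactly one hydrogen.
Check the 18 heavy atoms by environment: 1× C (H2) → no; 3× C (H1) → match; 2× C (H3) → no; 1× c (aromatic, H0) → no; 5× c (aromatic, H1) → match; 2× C (H0) → no; 1× N (H0) → no; 1× S (H0) → no; 1× O (H0) → no; 1× Cl (H0) → no.
Summing the matching environments: 3 + 5 = 8 matching atoms.

8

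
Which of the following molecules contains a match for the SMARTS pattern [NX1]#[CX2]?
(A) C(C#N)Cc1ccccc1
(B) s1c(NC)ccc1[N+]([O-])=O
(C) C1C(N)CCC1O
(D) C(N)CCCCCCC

A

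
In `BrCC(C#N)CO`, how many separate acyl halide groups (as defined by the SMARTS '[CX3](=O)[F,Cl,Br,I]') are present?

[CX3](=O)[F,Cl,Br,I] is the SMARTS for an acyl halide: a carbonyl carbon bonded to a halogen.
No fragment in the molecule satisfies every constraint, giving 0 matches.

0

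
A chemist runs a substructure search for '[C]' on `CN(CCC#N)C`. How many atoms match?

5

Check the 7 heavy atoms by environment: 5× C → match; 2× N → no.
That gives 5 matching atoms.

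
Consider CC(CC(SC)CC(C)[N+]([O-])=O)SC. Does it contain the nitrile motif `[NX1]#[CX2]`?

No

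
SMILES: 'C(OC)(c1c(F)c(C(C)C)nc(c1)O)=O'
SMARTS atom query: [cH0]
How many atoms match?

4

The query [cH0] means: aromatic carbon with no attached hydrogen (substituted or ring-fusion).
Check the 15 heavy atoms by environment: 1× n (aromatic, H0) → no; 4× c (aromatic, H0) → match; 1× c (aromatic, H1) → no; 1× F (H0) → no; 1× O (H1) → no; 1× C (H1) → no; 3× C (H3) → no; 1× C (H0) → no; 2× O (H0) → no.
That gives 4 matching atoms.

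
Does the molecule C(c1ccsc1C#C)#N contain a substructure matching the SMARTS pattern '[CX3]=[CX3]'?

The pattern [CX3]=[CX3] describes a non-aromatic C=C double bond between two sp2 carbons — an alkene.
The closest candidate here is an ethynyl group (-C#CH), but the C-C bond is a triple bond, not a double bond. No other fragment satisfies the full query, so there is no match.

No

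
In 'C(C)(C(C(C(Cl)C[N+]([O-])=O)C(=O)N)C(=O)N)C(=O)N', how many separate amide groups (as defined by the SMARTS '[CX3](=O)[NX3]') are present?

[CX3](=O)[NX3] is the SMARTS for an amide: a carbonyl carbon bonded to a trivalent nitrogen.
The molecule carries 3 separate instances of a primary amide (-C(=O)NH2) meeting every constraint; each maps to a distinct set of atoms, giving 3 matches.

3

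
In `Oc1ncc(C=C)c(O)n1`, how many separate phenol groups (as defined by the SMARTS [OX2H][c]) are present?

2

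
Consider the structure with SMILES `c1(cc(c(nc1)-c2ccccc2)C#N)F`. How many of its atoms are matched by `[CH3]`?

The query [CH3] means: aliphatic carbon with exactly three hydrogens.
Check the 15 heavy atoms by environment: 1× n (aromatic, H0) → no; 4× c (aromatic, H0) → no; 7× c (aromatic, H1) → no; 1× C (H0) → no; 1× N (H0) → no; 1× F (H0) → no.
No environment satisfies the query, so 0 matching atoms.

0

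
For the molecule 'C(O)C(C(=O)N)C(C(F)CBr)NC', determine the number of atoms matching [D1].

The query [D1] means: atom with exactly one heavy-atom neighbour (degree 1).
Check the 13 heavy atoms by environment: 2× C (D2) → no; 4× C (D3) → no; 2× O (D1) → match; 1× Br (D1) → match; 1× N (D2) → no; 1× C (D1) → match; 1× N (D1) → match; 1× F (D1) → match.
Summing the matching environments: 2 + 1 + 1 + 1 + 1 = 6 matching atoms.

6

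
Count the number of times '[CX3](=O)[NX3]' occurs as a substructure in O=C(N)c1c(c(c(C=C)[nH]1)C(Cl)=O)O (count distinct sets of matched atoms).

1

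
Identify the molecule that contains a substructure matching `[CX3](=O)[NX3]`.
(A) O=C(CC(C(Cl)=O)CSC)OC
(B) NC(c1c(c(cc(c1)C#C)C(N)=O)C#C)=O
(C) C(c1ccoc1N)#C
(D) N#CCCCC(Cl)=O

B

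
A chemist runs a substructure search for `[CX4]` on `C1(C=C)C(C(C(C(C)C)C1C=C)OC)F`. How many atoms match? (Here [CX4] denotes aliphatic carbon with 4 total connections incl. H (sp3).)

9

The query [CX4] means: C with X4: aliphatic carbon with exactly 4 total connections (bonds + H).
Check the 15 heavy atoms by environment: 9× C (X4) → match; 1× O (X2) → no; 4× C (X3) → no; 1× F (X1) → no.
That gives 9 matching atoms.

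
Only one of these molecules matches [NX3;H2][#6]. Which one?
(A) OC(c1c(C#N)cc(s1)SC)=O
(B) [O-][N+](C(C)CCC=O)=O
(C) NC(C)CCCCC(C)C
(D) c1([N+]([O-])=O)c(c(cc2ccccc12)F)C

[NX3;H2][#6] describes a trivalent nitrogen with two H attached to carbon (a primary amine).
(A) has a nitrile (-C#N) but the nitrogen is NX1 (triple-bonded), not NX3 with two H.
(B) has a nitro group (-[N+](=O)[O-]) but the nitrogen is [N+] with no H, not NX3H2.
(C) contains a primary amino group (-NH2), which satisfies every atom and bond constraint.
(D) has a nitro group (-[N+](=O)[O-]) but the nitrogen is [N+] with no H, not NX3H2.
So the answer is (C).

C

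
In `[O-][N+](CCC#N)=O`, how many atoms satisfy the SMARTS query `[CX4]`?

2

Check the 7 heavy atoms by environment: 2× C (X4) → match; 1× N (charge +1, X3) → no; 1× O (charge -1, X1) → no; 1× O (X1) → no; 1× C (X2) → no; 1× N (X1) → no.
That gives 2 matching atoms.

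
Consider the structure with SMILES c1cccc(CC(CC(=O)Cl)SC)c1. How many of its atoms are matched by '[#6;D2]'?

The query [#6;D2] means: any carbon bonded to exactly two heavy atoms.
Check the 14 heavy atoms by environment: 2× C (D2) → match; 2× C (D3) → no; 1× O (D1) → no; 1× Cl (D1) → no; 1× S (D2) → no; 1× C (D1) → no; 1× c (aromatic, D3) → no; 5× c (aromatic, D2) → match.
Summing the matching environments: 2 + 5 = 7 matching atoms.

7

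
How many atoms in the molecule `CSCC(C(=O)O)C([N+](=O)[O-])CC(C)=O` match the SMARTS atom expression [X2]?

2

Check the 15 heavy atoms by environment: 6× C (X4) → no; 1× N (charge +1, X3) → no; 1× O (charge -1, X1) → no; 3× O (X1) → no; 2× C (X3) → no; 1× O (X2) → match; 1× S (X2) → match.
Summing the matching environments: 1 + 1 = 2 matching atoms.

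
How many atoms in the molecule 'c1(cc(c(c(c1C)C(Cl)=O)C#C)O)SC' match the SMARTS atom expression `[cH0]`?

5

The query [cH0] means: aromatic carbon with no attached hydrogen (substituted or ring-fusion).
Check the 15 heavy atoms by environment: 5× c (aromatic, H0) → match; 1× c (aromatic, H1) → no; 1× S (H0) → no; 2× C (H3) → no; 1× O (H1) → no; 2× C (H0) → no; 1× O (H0) → no; 1× Cl (H0) → no; 1× C (H1) → no.
That gives 5 matching atoms.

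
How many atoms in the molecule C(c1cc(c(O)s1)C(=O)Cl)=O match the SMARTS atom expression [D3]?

The query [D3] means: atom with exactly three heavy-atom neighbours.
Check the 11 heavy atoms by environment: 1× s (aromatic, D2) → no; 3× c (aromatic, D3) → match; 1× c (aromatic, D2) → no; 3× O (D1) → no; 1× C (D3) → match; 1× Cl (D1) → no; 1× C (D2) → no.
Summing the matching environments: 3 + 1 = 4 matching atoms.

4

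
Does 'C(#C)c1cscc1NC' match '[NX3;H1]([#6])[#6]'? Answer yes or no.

The pattern [NX3;H1]([#6])[#6] describes a trivalent nitrogen with one H, bonded to two carbons — a secondary amine.
The molecule carries an N-methylamino group (-NHCH3), whose atoms satisfy every constraint of the query, so the pattern matches.

Yes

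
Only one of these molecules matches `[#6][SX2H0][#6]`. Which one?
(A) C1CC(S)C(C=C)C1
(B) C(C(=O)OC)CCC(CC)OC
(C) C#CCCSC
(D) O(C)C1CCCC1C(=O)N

C

[#6][SX2H0][#6] describes an aliphatic sulfur bridging two carbons with no H on the sulfur (a thioether).
(A) has a thiol (-SH) but the sulfur has H1, not H0 bridging two carbons.
(B) has a methoxy ether (-OCH3) but the bridging atom is O, not S.
(C) contains a methylthio ether (-SCH3), which satisfies every atom and bond constraint.
(D) has a methoxy ether (-OCH3) but the bridging atom is O, not S.
So the answer is (C).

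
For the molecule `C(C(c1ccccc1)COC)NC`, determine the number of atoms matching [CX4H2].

The query [CX4H2] means: sp3 carbon (X4) with exactly two hydrogens.
Check the 13 heavy atoms by environment: 2× C (H2, X4) → match; 1× C (H1, X4) → no; 1× O (H0, X2) → no; 2× C (H3, X4) → no; 1× N (H1, X3) → no; 1× c (aromatic, H0, X3) → no; 5× c (aromatic, H1, X3) → no.
That gives 2 matching atoms.

2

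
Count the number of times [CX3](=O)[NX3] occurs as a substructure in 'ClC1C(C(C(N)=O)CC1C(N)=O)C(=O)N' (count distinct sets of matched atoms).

3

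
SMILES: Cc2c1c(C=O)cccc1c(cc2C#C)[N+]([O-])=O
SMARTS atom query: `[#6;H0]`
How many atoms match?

7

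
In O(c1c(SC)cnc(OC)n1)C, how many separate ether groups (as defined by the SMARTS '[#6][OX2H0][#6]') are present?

2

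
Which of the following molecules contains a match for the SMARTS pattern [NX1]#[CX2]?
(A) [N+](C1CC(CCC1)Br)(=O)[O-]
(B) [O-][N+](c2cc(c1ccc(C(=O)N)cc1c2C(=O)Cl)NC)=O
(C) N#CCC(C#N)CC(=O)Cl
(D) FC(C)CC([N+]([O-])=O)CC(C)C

[NX1]#[CX2] describes a nitrogen triple-bonded to a two-connected carbon (a nitrile).
(A) has a nitro group (-[N+](=O)[O-]) but there is no C#N triple bond.
(B) has a primary amide (-C(=O)NH2) but the nitrogen is NX3, not NX1.
(C) contains a nitrile (-C#N), which satisfies every atom and bond constraint.
(D) has a nitro group (-[N+](=O)[O-]) but there is no C#N triple bond.
So the answer is (C).

C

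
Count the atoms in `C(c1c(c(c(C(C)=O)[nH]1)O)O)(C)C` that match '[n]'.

1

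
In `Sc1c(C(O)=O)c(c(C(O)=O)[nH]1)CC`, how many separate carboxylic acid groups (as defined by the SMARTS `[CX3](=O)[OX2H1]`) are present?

2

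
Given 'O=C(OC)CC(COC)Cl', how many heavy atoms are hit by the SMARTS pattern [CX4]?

5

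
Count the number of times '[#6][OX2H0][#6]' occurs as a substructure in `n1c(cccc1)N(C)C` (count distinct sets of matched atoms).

[#6][OX2H0][#6] is the SMARTS for an ether: an aliphatic oxygen bridging two carbons with no H on the oxygen.
No fragment in the molecule satisfies every constraint, giving 0 matches.

0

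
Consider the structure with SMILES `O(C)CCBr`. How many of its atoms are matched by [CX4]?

3

The query [CX4] means: C with X4: aliphatic carbon with exactly 4 total connections (bonds + H).
Check the 5 heavy atoms by environment: 3× C (X4) → match; 1× O (X2) → no; 1× Br (X1) → no.
That gives 3 matching atoms.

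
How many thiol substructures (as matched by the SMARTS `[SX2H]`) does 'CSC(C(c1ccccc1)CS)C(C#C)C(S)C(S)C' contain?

3

[SX2H] is the SMARTS for a thiol: an aliphatic sulfur with two connections, one being H.
The molecule carries 3 separate instances of a thiol (-SH) meeting every constraint; each maps to a distinct set of atoms, giving 3 matches.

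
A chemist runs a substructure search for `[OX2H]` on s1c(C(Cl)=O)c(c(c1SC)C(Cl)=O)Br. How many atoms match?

The query [OX2H] means: aliphatic oxygen with two connections, one of which is H — an -OH oxygen.
Check the 14 heavy atoms by environment: 1× s (aromatic, H0, X2) → no; 4× c (aromatic, H0, X3) → no; 1× S (H0, X2) → no; 1× C (H3, X4) → no; 2× C (H0, X3) → no; 2× O (H0, X1) → no; 2× Cl (H0, X1) → no; 1× Br (H0, X1) → no.
No environment satisfies the query, so 0 matching atoms.

0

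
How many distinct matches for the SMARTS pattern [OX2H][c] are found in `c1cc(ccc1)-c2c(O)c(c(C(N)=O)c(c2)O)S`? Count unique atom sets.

[OX2H][c] is the SMARTS for a phenol: a hydroxyl oxygen attached to an aromatic carbon.
The molecule carries 2 separate instances of a hydroxyl group (-OH) meeting every constraint; each maps to a distinct set of atoms, giving 2 matches.

2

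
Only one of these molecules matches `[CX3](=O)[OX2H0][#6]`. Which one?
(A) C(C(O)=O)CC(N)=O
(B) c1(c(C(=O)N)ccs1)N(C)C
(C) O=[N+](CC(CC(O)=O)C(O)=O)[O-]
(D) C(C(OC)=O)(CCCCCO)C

D

[CX3](=O)[OX2H0][#6] describes a carbonyl carbon bonded to an oxygen that is itself bonded to carbon (no H on that O) (an ester).
(A) has a carboxylic acid group (-C(=O)OH) but the singly-bonded O carries H (OX2H1, not H0).
(B) has a primary amide (-C(=O)NH2) but the carbonyl is bonded to N, not to an O-C linkage.
(C) has a carboxylic acid group (-C(=O)OH) but the singly-bonded O carries H (OX2H1, not H0).
(D) contains a methyl-ester group (-C(=O)OCH3), which satisfies every atom and bond constraint.
So the answer is (D).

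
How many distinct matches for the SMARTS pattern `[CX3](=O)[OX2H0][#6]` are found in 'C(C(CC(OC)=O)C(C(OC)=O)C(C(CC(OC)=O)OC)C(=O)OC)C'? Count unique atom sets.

[CX3](=O)[OX2H0][#6] is the SMARTS for an ester: a carbonyl carbon bonded to an oxygen that is itself bonded to carbon (no H on that O).
The molecule carries 4 separate instances of a methyl-ester group (-C(=O)OCH3) meeting every constraint; each maps to a distinct set of atoms, giving 4 matches.

4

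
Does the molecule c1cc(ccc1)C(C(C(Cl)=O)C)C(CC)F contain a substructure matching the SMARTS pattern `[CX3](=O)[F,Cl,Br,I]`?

The pattern [CX3](=O)[F,Cl,Br,I] describes a carbonyl carbon bonded to a halogen — an acyl halide.
The molecule carries an acyl chloride (-C(=O)Cl), whose atoms satisfy every constraint of the query, so the pattern matches.

Yes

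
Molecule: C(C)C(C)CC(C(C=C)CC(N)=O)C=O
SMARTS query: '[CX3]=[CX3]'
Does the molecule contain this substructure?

Yes

The pattern [CX3]=[CX3] describes a non-aromatic C=C double bond between two sp2 carbons — an alkene.
The molecule carries a vinyl group (-CH=CH2), whose atoms satisfy every constraint of the query, so the pattern matches.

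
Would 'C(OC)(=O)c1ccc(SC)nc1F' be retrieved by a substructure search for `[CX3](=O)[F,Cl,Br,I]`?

The pattern [CX3](=O)[F,Cl,Br,I] describes a carbonyl carbon bonded to a halogen — an acyl halide.
The closest candidate here is a methyl-ester group (-C(=O)OCH3), but the carbonyl is bonded to -O-C, not to a halogen. No other fragment satisfies the full query, so there is no match.

No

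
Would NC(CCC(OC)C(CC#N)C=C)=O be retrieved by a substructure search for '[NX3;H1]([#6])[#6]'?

No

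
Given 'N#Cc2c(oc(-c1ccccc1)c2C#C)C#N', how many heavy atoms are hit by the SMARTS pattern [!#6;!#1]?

Check the 17 heavy atoms by environment: 1× o (aromatic) → match; 10× c (aromatic) → no; 4× C → no; 2× N → match.
Summing the matching environments: 1 + 2 = 3 matching atoms.

3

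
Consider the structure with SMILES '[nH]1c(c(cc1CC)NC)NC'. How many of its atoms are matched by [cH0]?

3

The query [cH0] means: aromatic carbon with no attached hydrogen (substituted or ring-fusion).
Check the 11 heavy atoms by environment: 1× n (aromatic, H1) → no; 3× c (aromatic, H0) → match; 1× c (aromatic, H1) → no; 2× N (H1) → no; 3× C (H3) → no; 1× C (H2) → no.
That gives 3 matching atoms.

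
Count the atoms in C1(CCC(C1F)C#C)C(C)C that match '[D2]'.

The query [D2] means: atom with exactly two heavy-atom neighbours.
Check the 11 heavy atoms by environment: 4× C (D3) → no; 3× C (D2) → match; 3× C (D1) → no; 1× F (D1) → no.
That gives 3 matching atoms.

3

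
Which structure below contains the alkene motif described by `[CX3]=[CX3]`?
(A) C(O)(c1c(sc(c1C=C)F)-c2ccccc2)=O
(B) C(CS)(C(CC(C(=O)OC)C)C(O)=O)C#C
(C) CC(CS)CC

[CX3]=[CX3] describes a non-aromatic C=C double bond between two sp2 carbons (an alkene).
(A) contains a vinyl group (-CH=CH2), which satisfies every atom and bond constraint.
(B) has an ethynyl group (-C#CH) but the C-C bond is a triple bond, not a double bond.
(C) has an ethyl group (-CH2CH3) but its C-C bond is a single bond between CX4 carbons, not CX3=CX3.
So the answer is (A).

A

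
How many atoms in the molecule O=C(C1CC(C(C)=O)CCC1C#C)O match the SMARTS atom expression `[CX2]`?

Check the 14 heavy atoms by environment: 7× C (X4) → no; 2× C (X2) → match; 2× C (X3) → no; 2× O (X1) → no; 1× O (X2) → no.
That gives 2 matching atoms.

2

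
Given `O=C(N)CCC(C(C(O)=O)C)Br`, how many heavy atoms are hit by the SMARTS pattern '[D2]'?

2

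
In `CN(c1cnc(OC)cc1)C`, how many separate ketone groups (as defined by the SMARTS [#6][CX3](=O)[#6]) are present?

0

[#6][CX3](=O)[#6] is the SMARTS for a ketone: a carbonyl carbon (no H) flanked by two carbons.
No fragment in the molecule satisfies every constraint, giving 0 matches.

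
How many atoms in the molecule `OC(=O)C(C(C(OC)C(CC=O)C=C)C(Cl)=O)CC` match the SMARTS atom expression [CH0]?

2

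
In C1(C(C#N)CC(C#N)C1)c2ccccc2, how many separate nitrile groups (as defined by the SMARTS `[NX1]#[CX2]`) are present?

2

[NX1]#[CX2] is the SMARTS for a nitrile: a nitrogen triple-bonded to a two-connected carbon.
The molecule carries 2 separate instances of a nitrile (-C#N) meeting every constraint; each maps to a distinct set of atoms, giving 2 matches.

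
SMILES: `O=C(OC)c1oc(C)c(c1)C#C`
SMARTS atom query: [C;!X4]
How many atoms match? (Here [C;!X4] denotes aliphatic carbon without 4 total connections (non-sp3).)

The query [C;!X4] means: aliphatic carbon that does not have four total connections.
Check the 12 heavy atoms by environment: 1× o (aromatic, X2) → no; 4× c (aromatic, X3) → no; 1× C (X3) → match; 1× O (X1) → no; 1× O (X2) → no; 2× C (X4) → no; 2× C (X2) → match.
Summing the matching environments: 1 + 2 = 3 matching atoms.

3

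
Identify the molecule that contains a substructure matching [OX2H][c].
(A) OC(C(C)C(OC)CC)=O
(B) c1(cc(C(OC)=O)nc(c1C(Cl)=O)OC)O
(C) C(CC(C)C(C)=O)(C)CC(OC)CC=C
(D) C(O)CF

B

[OX2H][c] describes a hydroxyl oxygen attached to an aromatic carbon (a phenol).
(A) has a methoxy ether (-OCH3) but the oxygen has H0, not H1.
(B) contains a hydroxyl group (-OH), which satisfies every atom and bond constraint.
(C) has a methoxy ether (-OCH3) but the oxygen has H0, not H1.
(D) has a hydroxyl group (-OH) but the -OH is on an aliphatic carbon, not an aromatic c.
So the answer is (B).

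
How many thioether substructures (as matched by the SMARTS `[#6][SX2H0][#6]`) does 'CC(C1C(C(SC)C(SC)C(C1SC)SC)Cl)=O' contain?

4

[#6][SX2H0][#6] is the SMARTS for a thioether: an aliphatic sulfur bridging two carbons with no H on the sulfur.
The molecule carries 4 separate instances of a methylthio ether (-SCH3) meeting every constraint; each maps to a distinct set of atoms, giving 4 matches.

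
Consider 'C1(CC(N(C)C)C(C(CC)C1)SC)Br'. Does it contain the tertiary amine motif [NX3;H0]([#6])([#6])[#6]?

Yes

The pattern [NX3;H0]([#6])([#6])[#6] describes a trivalent nitrogen with no H, bonded to three carbons — a tertiary amine.
The molecule carries a dimethylamino group (-N(CH3)2), whose atoms satisfy every constraint of the query, so the pattern matches.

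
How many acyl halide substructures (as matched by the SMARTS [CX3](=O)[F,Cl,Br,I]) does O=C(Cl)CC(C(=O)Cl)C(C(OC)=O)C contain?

[CX3](=O)[F,Cl,Br,I] is the SMARTS for an acyl halide: a carbonyl carbon bonded to a halogen.
The molecule carries 2 separate instances of an acyl chloride (-C(=O)Cl) meeting every constraint; each maps to a distinct set of atoms, giving 2 matches.

2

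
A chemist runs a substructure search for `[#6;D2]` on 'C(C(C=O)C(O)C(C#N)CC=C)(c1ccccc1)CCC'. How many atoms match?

11

Check the 21 heavy atoms by environment: 6× C (D2) → match; 4× C (D3) → no; 1× N (D1) → no; 2× C (D1) → no; 2× O (D1) → no; 1× c (aromatic, D3) → no; 5× c (aromatic, D2) → match.
Summing the matching environments: 6 + 5 = 11 matching atoms.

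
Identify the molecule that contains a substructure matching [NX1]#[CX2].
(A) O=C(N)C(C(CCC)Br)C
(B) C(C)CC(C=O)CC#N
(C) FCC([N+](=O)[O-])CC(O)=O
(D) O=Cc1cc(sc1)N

B

[NX1]#[CX2] describes a nitrogen triple-bonded to a two-connected carbon (a nitrile).
(A) has a primary amide (-C(=O)NH2) but the nitrogen is NX3, not NX1.
(B) contains a nitrile (-C#N), which satisfies every atom and bond constraint.
(C) has a nitro group (-[N+](=O)[O-]) but there is no C#N triple bond.
(D) has a primary amino group (-NH2) but the nitrogen is NX3 (three connections), not NX1 triple-bonded.
So the answer is (B).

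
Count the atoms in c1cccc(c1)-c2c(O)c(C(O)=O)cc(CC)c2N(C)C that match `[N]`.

1

Check the 21 heavy atoms by environment: 12× c (aromatic) → no; 1× N → match; 5× C → no; 3× O → no.
That gives 1 matching atom.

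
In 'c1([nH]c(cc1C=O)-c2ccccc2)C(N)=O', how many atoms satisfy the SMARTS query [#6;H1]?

7

Check the 16 heavy atoms by environment: 1× n (aromatic, H1) → no; 4× c (aromatic, H0) → no; 6× c (aromatic, H1) → match; 1× C (H0) → no; 2× O (H0) → no; 1× N (H2) → no; 1× C (H1) → match.
Summing the matching environments: 6 + 1 = 7 matching atoms.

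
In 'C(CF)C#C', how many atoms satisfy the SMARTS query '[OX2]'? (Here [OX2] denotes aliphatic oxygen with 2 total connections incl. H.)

The query [OX2] means: aliphatic oxygen with two total connections — ether, hydroxyl, or ester single-bond O.
Check the 5 heavy atoms by environment: 2× C (X4) → no; 2× C (X2) → no; 1× F (X1) → no.
No environment satisfies the query, so 0 matching atoms.

0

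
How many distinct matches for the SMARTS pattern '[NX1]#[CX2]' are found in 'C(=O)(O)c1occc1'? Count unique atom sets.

0

[NX1]#[CX2] is the SMARTS for a nitrile: a nitrogen triple-bonded to a two-connected carbon.
No fragment in the molecule satisfies every constraint, giving 0 matches.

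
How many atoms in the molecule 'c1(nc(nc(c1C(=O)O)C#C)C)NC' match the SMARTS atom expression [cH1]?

The query [cH1] means: aromatic carbon bearing exactly one hydrogen.
Check the 14 heavy atoms by environment: 2× n (aromatic, H0) → no; 4× c (aromatic, H0) → no; 1× N (H1) → no; 2× C (H3) → no; 2× C (H0) → no; 1× O (H0) → no; 1× O (H1) → no; 1× C (H1) → no.
No environment satisfies the query, so 0 matching atoms.

0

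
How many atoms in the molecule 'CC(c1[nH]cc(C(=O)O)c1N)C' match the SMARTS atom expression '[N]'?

1

The query [N] means: uppercase N matches aliphatic (non-aromatic) nitrogen only.
Check the 12 heavy atoms by environment: 1× n (aromatic) → no; 4× c (aromatic) → no; 4× C → no; 2× O → no; 1× N → match.
That gives 1 matching atom.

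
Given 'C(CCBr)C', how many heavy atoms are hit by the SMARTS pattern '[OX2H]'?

0

The query [OX2H] means: aliphatic oxygen with two connections, one of which is H — an -OH oxygen.
Check the 5 heavy atoms by environment: 3× C (H2, X4) → no; 1× Br (H0, X1) → no; 1× C (H3, X4) → no.
No environment satisfies the query, so 0 matching atoms.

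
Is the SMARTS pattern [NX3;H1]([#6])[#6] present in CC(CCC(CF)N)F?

The pattern [NX3;H1]([#6])[#6] describes a trivalent nitrogen with one H, bonded to two carbons — a secondary amine.
The closest candidate here is a primary amino group (-NH2), but the nitrogen has H2 and only one carbon neighbour. No other fragment satisfies the full query, so there is no match.

No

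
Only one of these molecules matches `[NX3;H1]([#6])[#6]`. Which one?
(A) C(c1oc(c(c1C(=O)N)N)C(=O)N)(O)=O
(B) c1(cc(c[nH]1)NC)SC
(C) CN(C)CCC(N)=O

B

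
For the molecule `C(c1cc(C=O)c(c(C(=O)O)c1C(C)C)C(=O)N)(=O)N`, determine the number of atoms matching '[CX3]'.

The query [CX3] means: C with X3: aliphatic carbon with exactly 3 total connections.
Check the 20 heavy atoms by environment: 6× c (aromatic, X3) → no; 4× C (X3) → match; 4× O (X1) → no; 1× O (X2) → no; 3× C (X4) → no; 2× N (X3) → no.
That gives 4 matching atoms.

4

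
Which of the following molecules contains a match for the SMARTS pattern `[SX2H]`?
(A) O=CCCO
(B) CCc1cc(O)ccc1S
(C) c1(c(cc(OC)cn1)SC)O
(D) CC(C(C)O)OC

B

[SX2H] describes an aliphatic sulfur with two connections, one being H (a thiol).
(A) has a hydroxyl group (-OH) but it is an -OH, not an -SH.
(B) contains a thiol (-SH), which satisfies every atom and bond constraint.
(C) has a methylthio ether (-SCH3) but the sulfur has H0 (bonded to two carbons), not H1.
(D) has a hydroxyl group (-OH) but it is an -OH, not an -SH.
So the answer is (B).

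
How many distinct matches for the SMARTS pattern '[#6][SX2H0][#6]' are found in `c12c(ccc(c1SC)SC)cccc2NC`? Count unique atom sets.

2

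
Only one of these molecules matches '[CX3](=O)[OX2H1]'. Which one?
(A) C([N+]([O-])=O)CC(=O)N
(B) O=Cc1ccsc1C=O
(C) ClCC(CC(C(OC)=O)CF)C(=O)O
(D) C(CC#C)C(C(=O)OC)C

[CX3](=O)[OX2H1] describes an sp2 carbon double-bonded to O and single-bonded to an -OH oxygen (a carboxylic acid).
(A) has a primary amide (-C(=O)NH2) but the carbonyl is bonded to N, not to an -OH oxygen.
(B) has an aldehyde (-CHO) but there is no singly-bonded oxygen on the carbonyl carbon.
(C) contains a carboxylic acid group (-C(=O)OH), which satisfies every atom and bond constraint.
(D) has a methyl-ester group (-C(=O)OCH3) but the singly-bonded O has no H (OX2H0, not OX2H1).
So the answer is (C).

C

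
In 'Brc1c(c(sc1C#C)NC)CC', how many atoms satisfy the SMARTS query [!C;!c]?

The query [!C;!c] means: neither aliphatic nor aromatic carbon — same as [!#6].
Check the 12 heavy atoms by environment: 1× s (aromatic) → match; 4× c (aromatic) → no; 1× N → match; 5× C → no; 1× Br → match.
Summing the matching environments: 1 + 1 + 1 = 3 matching atoms.

3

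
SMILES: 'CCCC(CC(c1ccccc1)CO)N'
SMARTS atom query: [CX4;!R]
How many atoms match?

7

The query [CX4;!R] means: aliphatic carbon with four total connections, not in a ring.
Check the 15 heavy atoms by environment: 7× C (X4, acyclic) → match; 6× c (aromatic, X3, in 6-ring) → no; 1× O (X2, acyclic) → no; 1× N (X3, acyclic) → no.
That gives 7 matching atoms.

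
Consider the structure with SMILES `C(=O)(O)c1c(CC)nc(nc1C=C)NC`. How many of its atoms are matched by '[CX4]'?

3

The query [CX4] means: C with X4: aliphatic carbon with exactly 4 total connections (bonds + H).
Check the 15 heavy atoms by environment: 2× n (aromatic, X2) → no; 4× c (aromatic, X3) → no; 3× C (X3) → no; 3× C (X4) → match; 1× O (X1) → no; 1× O (X2) → no; 1× N (X3) → no.
That gives 3 matching atoms.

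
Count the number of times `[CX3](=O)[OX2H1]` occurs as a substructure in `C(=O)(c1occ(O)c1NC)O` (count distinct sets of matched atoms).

[CX3](=O)[OX2H1] is the SMARTS for a carboxylic acid: an sp2 carbon double-bonded to O and single-bonded to an -OH oxygen.
Exactly one fragment in the molecule meets all constraints, giving 1 match.

1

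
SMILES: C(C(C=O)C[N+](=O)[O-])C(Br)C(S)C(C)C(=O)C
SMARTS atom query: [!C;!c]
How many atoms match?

7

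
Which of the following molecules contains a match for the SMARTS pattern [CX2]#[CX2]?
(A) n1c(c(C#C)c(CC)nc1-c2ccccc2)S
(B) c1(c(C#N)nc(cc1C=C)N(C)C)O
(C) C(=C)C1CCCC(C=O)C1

[CX2]#[CX2] describes a carbon-carbon triple bond (an alkyne).
(A) contains an ethynyl group (-C#CH), which satisfies every atom and bond constraint.
(B) has a vinyl group (-CH=CH2) but the C=C is a double bond; both carbons are CX3, not CX2.
(C) has a vinyl group (-CH=CH2) but the C=C is a double bond; both carbons are CX3, not CX2.
So the answer is (A).

A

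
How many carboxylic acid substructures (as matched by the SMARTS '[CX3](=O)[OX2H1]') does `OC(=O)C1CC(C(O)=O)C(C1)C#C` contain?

2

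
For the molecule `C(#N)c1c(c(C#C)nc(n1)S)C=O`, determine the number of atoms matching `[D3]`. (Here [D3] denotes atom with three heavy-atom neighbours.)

The query [D3] means: atom with exactly three heavy-atom neighbours.
Check the 13 heavy atoms by environment: 2× n (aromatic, D2) → no; 4× c (aromatic, D3) → match; 3× C (D2) → no; 1× O (D1) → no; 1× N (D1) → no; 1× S (D1) → no; 1× C (D1) → no.
That gives 4 matching atoms.

4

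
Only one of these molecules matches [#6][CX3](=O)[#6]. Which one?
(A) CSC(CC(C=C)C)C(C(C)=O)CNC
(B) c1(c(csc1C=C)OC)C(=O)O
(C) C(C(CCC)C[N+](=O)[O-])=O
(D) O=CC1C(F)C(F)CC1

A

[#6][CX3](=O)[#6] describes a carbonyl carbon (no H) flanked by two carbons (a ketone).
(A) contains an acetyl/ketone group (-C(=O)CH3), which satisfies every atom and bond constraint.
(B) has a carboxylic acid group (-C(=O)OH) but one neighbour of the carbonyl carbon is O, not C.
(C) has an aldehyde (-CHO) but the carbonyl carbon has H1, so it is not flanked by two carbons.
(D) has an aldehyde (-CHO) but the carbonyl carbon has H1, so it is not flanked by two carbons.
So the answer is (A).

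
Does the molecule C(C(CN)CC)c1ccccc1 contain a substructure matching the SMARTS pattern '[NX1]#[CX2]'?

The pattern [NX1]#[CX2] describes a nitrogen triple-bonded to a two-connected carbon — a nitrile.
The closest candidate here is a primary amino group (-NH2), but the nitrogen is NX3 (three connections), not NX1 triple-bonded. No other fragment satisfies the full query, so there is no match.

No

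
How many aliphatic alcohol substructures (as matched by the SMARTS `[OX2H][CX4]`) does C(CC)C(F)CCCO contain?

[OX2H][CX4] is the SMARTS for an aliphatic alcohol: a hydroxyl oxygen bound to an sp3 (X4) carbon.
Exactly one fragment in the molecule meets all constraints, giving 1 match.

1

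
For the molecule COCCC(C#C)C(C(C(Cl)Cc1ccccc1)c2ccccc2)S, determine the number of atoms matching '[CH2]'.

Check the 25 heavy atoms by environment: 3× C (H2) → match; 5× C (H1) → no; 1× O (H0) → no; 1× C (H3) → no; 2× c (aromatic, H0) → no; 10× c (aromatic, H1) → no; 1× C (H0) → no; 1× Cl (H0) → no; 1× S (H1) → no.
That gives 3 matching atoms.

3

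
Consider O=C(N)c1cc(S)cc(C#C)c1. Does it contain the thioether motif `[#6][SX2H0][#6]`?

The pattern [#6][SX2H0][#6] describes an aliphatic sulfur bridging two carbons with no H on the sulfur — a thioether.
The closest candidate here is a thiol (-SH), but the sulfur has H1, not H0 bridging two carbons. No other fragment satisfies the full query, so there is no match.

No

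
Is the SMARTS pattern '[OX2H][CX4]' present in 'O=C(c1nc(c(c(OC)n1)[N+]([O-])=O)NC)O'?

The pattern [OX2H][CX4] describes a hydroxyl oxygen bound to an sp3 (X4) carbon — an aliphatic alcohol.
The closest candidate here is a methoxy ether (-OCH3), but the oxygen has H0 (ether), not H1. No other fragment satisfies the full query, so there is no match.

No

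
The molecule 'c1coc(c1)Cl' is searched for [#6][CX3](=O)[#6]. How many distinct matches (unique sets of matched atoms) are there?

[#6][CX3](=O)[#6] is the SMARTS for a ketone: a carbonyl carbon (no H) flanked by two carbons.
No fragment in the molecule satisfies every constraint, giving 0 matches.

0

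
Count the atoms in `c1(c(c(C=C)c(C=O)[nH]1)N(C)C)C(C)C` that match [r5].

5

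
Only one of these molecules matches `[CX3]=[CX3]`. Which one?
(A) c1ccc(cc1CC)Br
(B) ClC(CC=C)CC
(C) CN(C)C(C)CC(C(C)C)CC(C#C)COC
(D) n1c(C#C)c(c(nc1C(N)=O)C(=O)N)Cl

[CX3]=[CX3] describes a non-aromatic C=C double bond between two sp2 carbons (an alkene).
(A) has an ethyl group (-CH2CH3) but its C-C bond is a single bond between CX4 carbons, not CX3=CX3.
(B) contains a vinyl group (-CH=CH2), which satisfies every atom and bond constraint.
(C) has an ethynyl group (-C#CH) but the C-C bond is a triple bond, not a double bond.
(D) has an ethynyl group (-C#CH) but the C-C bond is a triple bond, not a double bond.
So the answer is (B).

B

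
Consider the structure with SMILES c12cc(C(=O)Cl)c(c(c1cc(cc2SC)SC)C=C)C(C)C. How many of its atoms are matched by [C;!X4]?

3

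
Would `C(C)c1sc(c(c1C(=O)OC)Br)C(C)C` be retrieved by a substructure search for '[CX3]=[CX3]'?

The pattern [CX3]=[CX3] describes a non-aromatic C=C double bond between two sp2 carbons — an alkene.
The closest candidate here is an ethyl group (-CH2CH3), but its C-C bond is a single bond between CX4 carbons, not CX3=CX3. No other fragment satisfies the full query, so there is no match.

No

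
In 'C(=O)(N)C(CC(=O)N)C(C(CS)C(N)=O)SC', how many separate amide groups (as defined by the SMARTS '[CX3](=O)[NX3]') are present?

3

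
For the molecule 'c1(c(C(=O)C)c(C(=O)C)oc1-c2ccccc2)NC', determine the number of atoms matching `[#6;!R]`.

5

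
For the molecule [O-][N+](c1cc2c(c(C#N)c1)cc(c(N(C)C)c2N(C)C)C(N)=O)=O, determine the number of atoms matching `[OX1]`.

Check the 24 heavy atoms by environment: 10× c (aromatic, X3) → no; 1× C (X3) → no; 2× O (X1) → match; 3× N (X3) → no; 1× N (charge +1, X3) → no; 1× O (charge -1, X1) → match; 1× C (X2) → no; 1× N (X1) → no; 4× C (X4) → no.
Summing the matching environments: 2 + 1 = 3 matching atoms.

3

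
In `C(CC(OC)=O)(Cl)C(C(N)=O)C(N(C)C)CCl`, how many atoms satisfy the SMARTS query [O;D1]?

The query [O;D1] means: aliphatic oxygen bonded to exactly one heavy atom.
Check the 17 heavy atoms by environment: 2× C (D2) → no; 5× C (D3) → no; 1× N (D3) → no; 3× C (D1) → no; 2× Cl (D1) → no; 2× O (D1) → match; 1× O (D2) → no; 1× N (D1) → no.
That gives 2 matching atoms.

2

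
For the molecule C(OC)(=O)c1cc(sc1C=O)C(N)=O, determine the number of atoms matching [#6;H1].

2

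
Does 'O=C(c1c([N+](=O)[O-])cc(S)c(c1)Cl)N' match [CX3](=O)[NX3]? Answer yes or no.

The pattern [CX3](=O)[NX3] describes a carbonyl carbon bonded to a trivalent nitrogen — an amide.
The molecule carries a primary amide (-C(=O)NH2), whose atoms satisfy every constraint of the query, so the pattern matches.

Yes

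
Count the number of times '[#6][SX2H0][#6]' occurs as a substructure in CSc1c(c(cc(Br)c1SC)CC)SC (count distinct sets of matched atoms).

3

[#6][SX2H0][#6] is the SMARTS for a thioether: an aliphatic sulfur bridging two carbons with no H on the sulfur.
The molecule carries 3 separate instances of a methylthio ether (-SCH3) meeting every constraint; each maps to a distinct set of atoms, giving 3 matches.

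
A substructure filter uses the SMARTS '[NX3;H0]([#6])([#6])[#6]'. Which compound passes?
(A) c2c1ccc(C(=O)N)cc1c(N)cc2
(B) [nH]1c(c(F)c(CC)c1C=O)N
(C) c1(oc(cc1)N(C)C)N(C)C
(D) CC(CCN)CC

[NX3;H0]([#6])([#6])[#6] describes a trivalent nitrogen with no H, bonded to three carbons (a tertiary amine).
(A) has a primary amino group (-NH2) but the nitrogen has H2, not H0 with three carbons.
(B) has a primary amino group (-NH2) but the nitrogen has H2, not H0 with three carbons.
(C) contains a dimethylamino group (-N(CH3)2), which satisfies every atom and bond constraint.
(D) has a primary amino group (-NH2) but the nitrogen has H2, not H0 with three carbons.
So the answer is (C).

C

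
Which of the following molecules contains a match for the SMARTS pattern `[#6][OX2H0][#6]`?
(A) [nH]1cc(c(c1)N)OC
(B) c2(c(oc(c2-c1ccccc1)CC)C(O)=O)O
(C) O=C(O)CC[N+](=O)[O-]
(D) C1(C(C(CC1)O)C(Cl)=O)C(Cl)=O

A

[#6][OX2H0][#6] describes an aliphatic oxygen bridging two carbons with no H on the oxygen (an ether).
(A) contains a methoxy ether (-OCH3), which satisfies every atom and bond constraint.
(B) has a hydroxyl group (-OH) but the oxygen has H1, not H0 bridging two carbons.
(C) has a carboxylic acid group (-C(=O)OH) but the -OH oxygen has H1; the =O is OX1, not OX2.
(D) has a hydroxyl group (-OH) but the oxygen has H1, not H0 bridging two carbons.
So the answer is (A).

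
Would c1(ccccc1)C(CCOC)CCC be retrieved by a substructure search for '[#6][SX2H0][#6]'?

The pattern [#6][SX2H0][#6] describes an aliphatic sulfur bridging two carbons with no H on the sulfur — a thioether.
The closest candidate here is a methoxy ether (-OCH3), but the bridging atom is O, not S. No other fragment satisfies the full query, so there is no match.

No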